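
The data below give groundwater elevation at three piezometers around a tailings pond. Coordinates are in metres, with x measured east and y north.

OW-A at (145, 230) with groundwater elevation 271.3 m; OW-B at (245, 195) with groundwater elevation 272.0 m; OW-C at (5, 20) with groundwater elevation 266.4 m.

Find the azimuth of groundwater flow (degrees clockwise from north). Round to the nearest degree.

With h = a·x + b·y + c and OW-A as origin, the differences give:
  100·a + (-35)·b = +0.7
  (-140)·a + (-210)·b = -4.9
Eliminate b (×(-210) and ×(-35), subtract): -25900·a = -318.50 → a = ∂h/∂x = +0.01230
Back-substitute: b = ∂h/∂y = +0.01514.
Flow direction (−∇h) has components (-0.01230 E, -0.01514 N).
Azimuth = atan2(E, N) = atan2(-0.01230, -0.01514) = 219.1° ≈ 219°.

219°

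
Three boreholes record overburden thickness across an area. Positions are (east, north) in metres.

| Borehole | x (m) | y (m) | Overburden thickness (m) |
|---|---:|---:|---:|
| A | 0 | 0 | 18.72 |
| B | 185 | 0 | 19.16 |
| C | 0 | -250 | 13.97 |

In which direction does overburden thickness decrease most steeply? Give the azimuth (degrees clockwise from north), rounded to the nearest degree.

187°

∂d/∂x = (19.16 − 18.72) / (185 − 0) = +0.002378
∂d/∂y = (13.97 − 18.72) / (-250 − 0) = +0.01900
Steepest decrease is along −∇f: components (-0.002378 E, -0.01900 N).
Azimuth = atan2(-0.002378, -0.01900) = 187.1° ≈ 187°.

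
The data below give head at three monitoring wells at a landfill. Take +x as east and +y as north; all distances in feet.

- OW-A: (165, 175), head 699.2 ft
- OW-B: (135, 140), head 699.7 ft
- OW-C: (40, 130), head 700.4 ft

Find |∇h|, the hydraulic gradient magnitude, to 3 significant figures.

0.0109

Differences from OW-A: to OW-B (Δx, Δy, Δh) = (-30, -35, +0.5); to OW-C = (-125, -45, +1.2).
Determinant of the coordinate differences = (-30)·(-45) − (-125)·(-35) = -3025.
∂h/∂x = [(+0.5)·(-45) − (+1.2)·(-35)] / -3025 = -0.006446
∂h/∂y = [(-30)·(+1.2) − (-125)·(+0.5)] / -3025 = -0.008760
|∇h| = √(-0.006446² + -0.008760²) = 0.01088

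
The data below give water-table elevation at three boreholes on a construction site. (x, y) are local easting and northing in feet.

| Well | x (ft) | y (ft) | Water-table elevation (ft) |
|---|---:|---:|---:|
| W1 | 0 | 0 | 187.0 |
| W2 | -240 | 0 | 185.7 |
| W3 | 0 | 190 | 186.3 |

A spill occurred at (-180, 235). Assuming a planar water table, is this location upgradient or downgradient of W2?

downgradient

∂h/∂x = (185.7 − 187.0) / (-240 − 0) = +0.005417
∂h/∂y = (186.3 − 187.0) / (190 − 0) = -0.003684
Head at (-180, 235) = 187.0 + (+0.005417)·(-180) + (-0.003684)·(235) = 185.16 ft.
That is lower than the 185.7 ft at W2, so the point is downgradient.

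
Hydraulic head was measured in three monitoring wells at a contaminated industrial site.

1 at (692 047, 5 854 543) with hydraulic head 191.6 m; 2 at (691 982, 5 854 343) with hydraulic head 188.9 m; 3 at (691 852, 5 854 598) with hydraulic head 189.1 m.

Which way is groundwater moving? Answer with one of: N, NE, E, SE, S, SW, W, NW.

SW

With h = a·x + b·y + c and 1 as origin, the differences give:
  (-65)·a + (-200)·b = -2.7
  (-195)·a + 55·b = -2.5
Eliminate b (×55 and ×(-200), subtract): -42575·a = -648.50 → a = ∂h/∂x = +0.01523
Back-substitute: b = ∂h/∂y = +0.008550.
Flow = −∇h = (-0.01523 east, -0.008550 north), which points southwest.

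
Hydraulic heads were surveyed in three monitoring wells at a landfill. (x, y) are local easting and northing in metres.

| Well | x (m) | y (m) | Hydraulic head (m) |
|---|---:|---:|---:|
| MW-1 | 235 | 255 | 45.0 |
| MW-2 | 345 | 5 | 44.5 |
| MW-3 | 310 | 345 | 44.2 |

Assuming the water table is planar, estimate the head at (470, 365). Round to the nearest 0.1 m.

Taking MW-1 as reference: MW-2−MW-1 = (110, -250, -0.5); MW-3−MW-1 = (75, 90, -0.8).
Determinant of the coordinate differences = 110·90 − 75·(-250) = 28650.
∂h/∂x = [(-0.5)·90 − (-0.8)·(-250)] / 28650 = -0.008551
∂h/∂y = [110·(-0.8) − 75·(-0.5)] / 28650 = -0.001763
h(470, 365) = 45.0 + (-0.008551)·(235) + (-0.001763)·(110) = 45.0 -2.010 -0.194 = 42.797 m.

42.8 m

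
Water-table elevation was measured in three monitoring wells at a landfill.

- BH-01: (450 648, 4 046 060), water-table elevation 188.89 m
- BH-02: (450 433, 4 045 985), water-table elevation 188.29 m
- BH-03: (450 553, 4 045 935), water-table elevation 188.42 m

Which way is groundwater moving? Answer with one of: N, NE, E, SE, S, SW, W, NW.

SW

Three-point gradient (reference BH-01): Δ to BH-02 = (-215, -75, -0.60), Δ to BH-03 = (-95, -125, -0.47).
∂h/∂x = +0.002013, ∂h/∂y = +0.002230 (det = 19750).
Flow = −∇h = (-0.002013 east, -0.002230 north), which points southwest.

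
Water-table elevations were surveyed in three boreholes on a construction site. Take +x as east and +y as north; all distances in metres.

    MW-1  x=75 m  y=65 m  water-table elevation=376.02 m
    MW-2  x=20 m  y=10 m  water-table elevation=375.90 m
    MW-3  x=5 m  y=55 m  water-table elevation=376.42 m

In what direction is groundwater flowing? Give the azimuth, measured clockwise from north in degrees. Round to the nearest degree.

143°

Differences from MW-1: to MW-2 (Δx, Δy, Δh) = (-55, -55, -0.12); to MW-3 = (-70, -10, +0.40).
Solve a·Δx + b·Δy = Δh: det = (-55)·(-10) − (-70)·(-55) = -3300.
∂h/∂x = [(-0.12)·(-10) − (+0.40)·(-55)] / -3300 = -0.007030
∂h/∂y = [(-55)·(+0.40) − (-70)·(-0.12)] / -3300 = +0.009212
Flow direction (−∇h) has components (+0.007030 E, -0.009212 N).
Azimuth = atan2(E, N) = atan2(+0.007030, -0.009212) = 142.7° ≈ 143°.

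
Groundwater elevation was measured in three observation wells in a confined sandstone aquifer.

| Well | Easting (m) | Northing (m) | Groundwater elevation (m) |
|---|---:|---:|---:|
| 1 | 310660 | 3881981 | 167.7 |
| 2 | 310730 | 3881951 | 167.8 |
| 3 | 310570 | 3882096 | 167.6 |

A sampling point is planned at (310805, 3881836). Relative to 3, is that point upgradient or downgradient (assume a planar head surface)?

Taking 1 as reference: 2−1 = (70, -30, +0.1); 3−1 = (-90, 115, -0.1).
Determinant of the coordinate differences = 70·115 − (-90)·(-30) = 5350.
∂h/∂x = [(+0.1)·115 − (-0.1)·(-30)] / 5350 = +0.001589
∂h/∂y = [70·(-0.1) − (-90)·(+0.1)] / 5350 = +0.0003738
Head at (310805, 3881836) = 167.7 + (+0.001589)·(145) + (+0.0003738)·(-145) = 167.88 m.
That is higher than the 167.6 m at 3, so the point is upgradient.

upgradient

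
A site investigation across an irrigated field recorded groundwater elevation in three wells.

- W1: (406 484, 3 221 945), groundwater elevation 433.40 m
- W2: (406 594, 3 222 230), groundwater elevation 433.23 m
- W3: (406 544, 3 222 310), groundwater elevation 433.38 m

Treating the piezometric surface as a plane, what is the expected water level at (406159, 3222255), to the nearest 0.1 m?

434.3 m

With h = a·x + b·y + c and W1 as origin, the differences give:
  110·a + 285·b = -0.17
  60·a + 365·b = -0.02
Eliminate b (×365 and ×285, subtract): 23050·a = -56.350 → a = ∂h/∂x = -0.002445
Back-substitute: b = ∂h/∂y = +0.0003471.
h(406159, 3222255) = 433.40 + (-0.002445)·(-325) + (+0.0003471)·(310) = 433.40 +0.795 +0.108 = 434.302 m.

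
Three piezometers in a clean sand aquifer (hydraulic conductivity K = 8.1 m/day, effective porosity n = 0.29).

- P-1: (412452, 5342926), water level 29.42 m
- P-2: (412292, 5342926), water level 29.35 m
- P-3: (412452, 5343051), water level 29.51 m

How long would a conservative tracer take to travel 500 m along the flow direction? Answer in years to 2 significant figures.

58 years

∂h/∂x = (29.35 − 29.42) / (412292 − 412452) = +0.0004375
∂h/∂y = (29.51 − 29.42) / (5343051 − 5342926) = +0.0007200
|∇h| = √(0.0004375² + 0.0007200²) = 0.0008425
Seepage velocity v = K·i/n = 8.1 × 0.0008425 / 0.29 = 0.02353 m/day.
t = 500 / 0.02353 = 2.125e+04 days = 58.2 years.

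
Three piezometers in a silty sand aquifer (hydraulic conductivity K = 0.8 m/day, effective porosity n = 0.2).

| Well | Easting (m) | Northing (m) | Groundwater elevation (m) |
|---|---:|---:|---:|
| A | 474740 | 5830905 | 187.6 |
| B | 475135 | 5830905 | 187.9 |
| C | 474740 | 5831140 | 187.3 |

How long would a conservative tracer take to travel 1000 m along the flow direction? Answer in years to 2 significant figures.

460 years

∂h/∂x = (187.9 − 187.6) / (475135 − 474740) = +0.0007595
∂h/∂y = (187.3 − 187.6) / (5831140 − 5830905) = -0.001277
|∇h| = √(0.0007595² + -0.001277²) = 0.001486
Seepage velocity v = K·i/n = 0.8 × 0.001486 / 0.2 = 0.005944 m/day.
t = 1000 / 0.005944 = 1.682e+05 days = 461 years.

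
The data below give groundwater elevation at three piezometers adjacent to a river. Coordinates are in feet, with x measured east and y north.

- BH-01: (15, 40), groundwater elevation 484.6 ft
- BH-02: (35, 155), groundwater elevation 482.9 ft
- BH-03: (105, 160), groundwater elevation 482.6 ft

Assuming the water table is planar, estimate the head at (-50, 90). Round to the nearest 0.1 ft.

484.1 ft

Differences from BH-01: to BH-02 (Δx, Δy, Δh) = (20, 115, -1.7); to BH-03 = (90, 120, -2.0).
Solve a·Δx + b·Δy = Δh: det = 20·120 − 90·115 = -7950.
∂h/∂x = [(-1.7)·120 − (-2.0)·115] / -7950 = -0.003270
∂h/∂y = [20·(-2.0) − 90·(-1.7)] / -7950 = -0.01421
h(-50, 90) = 484.6 + (-0.003270)·(-65) + (-0.01421)·(50) = 484.6 +0.213 -0.711 = 484.102 ft.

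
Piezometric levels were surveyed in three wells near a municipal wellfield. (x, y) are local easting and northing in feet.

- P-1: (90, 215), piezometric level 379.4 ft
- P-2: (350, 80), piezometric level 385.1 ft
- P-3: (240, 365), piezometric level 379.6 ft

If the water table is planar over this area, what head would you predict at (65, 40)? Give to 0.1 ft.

381.4 ft

Three-point gradient (reference P-1): Δ to P-2 = (260, -135, +5.7), Δ to P-3 = (150, 150, +0.2).
∂h/∂x = +0.01489, ∂h/∂y = -0.01355 (det = 59250).
h(65, 40) = 379.4 + (+0.01489)·(-25) + (-0.01355)·(-175) = 379.4 -0.372 +2.372 = 381.400 ft.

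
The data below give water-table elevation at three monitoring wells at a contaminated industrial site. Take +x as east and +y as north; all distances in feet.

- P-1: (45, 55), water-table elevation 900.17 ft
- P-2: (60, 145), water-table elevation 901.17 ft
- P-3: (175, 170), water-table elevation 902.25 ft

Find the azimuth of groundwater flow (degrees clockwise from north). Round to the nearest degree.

Three-point gradient (reference P-1): Δ to P-2 = (15, 90, +1.00), Δ to P-3 = (130, 115, +2.08).
∂h/∂x = +0.007238, ∂h/∂y = +0.009905 (det = -9975).
Flow direction (−∇h) has components (-0.007238 E, -0.009905 N).
Azimuth = atan2(E, N) = atan2(-0.007238, -0.009905) = 216.2° ≈ 216°.

216°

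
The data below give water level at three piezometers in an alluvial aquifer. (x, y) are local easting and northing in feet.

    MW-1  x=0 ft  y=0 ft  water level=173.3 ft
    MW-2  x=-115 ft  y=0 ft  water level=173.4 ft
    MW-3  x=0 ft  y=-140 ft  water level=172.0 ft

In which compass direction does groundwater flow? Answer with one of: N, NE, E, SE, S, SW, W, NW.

S

∂h/∂x = (173.4 − 173.3) / (-115 − 0) = -0.0008696
∂h/∂y = (172.0 − 173.3) / (-140 − 0) = +0.009286
Flow = −∇h = (+0.0008696 east, -0.009286 north), which points south.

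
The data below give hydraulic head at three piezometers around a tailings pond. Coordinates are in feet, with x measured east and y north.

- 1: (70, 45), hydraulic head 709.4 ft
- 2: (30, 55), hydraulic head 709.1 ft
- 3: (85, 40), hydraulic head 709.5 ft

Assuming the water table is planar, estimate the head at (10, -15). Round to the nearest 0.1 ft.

708.2 ft

Differences from 1: to 2 (Δx, Δy, Δh) = (-40, 10, -0.3); to 3 = (15, -5, +0.1).
Solve a·Δx + b·Δy = Δh: det = (-40)·(-5) − 15·10 = 50.
∂h/∂x = [(-0.3)·(-5) − (+0.1)·10] / 50 = +0.010000
∂h/∂y = [(-40)·(+0.1) − 15·(-0.3)] / 50 = +0.010000
h(10, -15) = 709.4 + (+0.010000)·(-60) + (+0.010000)·(-60) = 709.4 -0.600 -0.600 = 708.200 ft.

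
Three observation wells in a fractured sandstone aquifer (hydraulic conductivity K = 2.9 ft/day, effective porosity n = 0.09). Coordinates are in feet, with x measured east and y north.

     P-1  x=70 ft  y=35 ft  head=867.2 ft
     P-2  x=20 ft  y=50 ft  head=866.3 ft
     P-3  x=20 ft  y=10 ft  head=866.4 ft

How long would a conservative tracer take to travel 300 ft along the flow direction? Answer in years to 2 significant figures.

1.5 years

Taking P-1 as reference: P-2−P-1 = (-50, 15, -0.9); P-3−P-1 = (-50, -25, -0.8).
Solve a·Δx + b·Δy = Δh: det = (-50)·(-25) − (-50)·15 = 2000.
∂h/∂x = [(-0.9)·(-25) − (-0.8)·15] / 2000 = +0.01725
∂h/∂y = [(-50)·(-0.8) − (-50)·(-0.9)] / 2000 = -0.002500
|∇h| = √(0.01725² + -0.002500²) = 0.01743
Seepage velocity v = K·i/n = 2.9 × 0.01743 / 0.09 = 0.5616 ft/day.
t = 300 / 0.5616 = 534.2 days = 1.46 years.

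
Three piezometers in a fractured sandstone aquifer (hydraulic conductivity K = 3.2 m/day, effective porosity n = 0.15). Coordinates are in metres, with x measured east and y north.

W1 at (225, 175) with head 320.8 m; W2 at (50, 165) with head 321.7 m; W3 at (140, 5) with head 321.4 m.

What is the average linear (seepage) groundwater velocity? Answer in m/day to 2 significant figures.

0.11 m/day

Differences from W1: to W2 (Δx, Δy, Δh) = (-175, -10, +0.9); to W3 = (-85, -170, +0.6).
Solve a·Δx + b·Δy = Δh: det = (-175)·(-170) − (-85)·(-10) = 28900.
∂h/∂x = [(+0.9)·(-170) − (+0.6)·(-10)] / 28900 = -0.005087
∂h/∂y = [(-175)·(+0.6) − (-85)·(+0.9)] / 28900 = -0.0009862
|∇h| = √(-0.005087² + -0.0009862²) = 0.005182
Seepage velocity v = K·i/n = 3.2 × 0.005182 / 0.15 = 0.1105 m/day.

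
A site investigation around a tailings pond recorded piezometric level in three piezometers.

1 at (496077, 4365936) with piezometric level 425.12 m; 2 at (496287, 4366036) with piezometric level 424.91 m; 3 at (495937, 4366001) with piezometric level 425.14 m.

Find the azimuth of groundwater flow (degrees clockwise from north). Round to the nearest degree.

032°

With h = a·x + b·y + c and 1 as origin, the differences give:
  210·a + 100·b = -0.21
  (-140)·a + 65·b = +0.02
Eliminate b (×65 and ×100, subtract): 27650·a = -15.650 → a = ∂h/∂x = -0.0005660
Back-substitute: b = ∂h/∂y = -0.0009114.
Flow direction (−∇h) has components (+0.0005660 E, +0.0009114 N).
Azimuth = atan2(E, N) = atan2(+0.0005660, +0.0009114) = 31.8° ≈ 032°.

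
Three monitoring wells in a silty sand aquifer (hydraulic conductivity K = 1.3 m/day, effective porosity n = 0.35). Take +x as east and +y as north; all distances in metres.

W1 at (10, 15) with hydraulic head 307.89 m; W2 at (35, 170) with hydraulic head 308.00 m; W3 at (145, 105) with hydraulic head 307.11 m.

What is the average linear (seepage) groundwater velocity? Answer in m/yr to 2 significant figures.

Differences from W1: to W2 (Δx, Δy, Δh) = (25, 155, +0.11); to W3 = (135, 90, -0.78).
Determinant of the coordinate differences = 25·90 − 135·155 = -18675.
∂h/∂x = [(+0.11)·90 − (-0.78)·155] / -18675 = -0.007004
∂h/∂y = [25·(-0.78) − 135·(+0.11)] / -18675 = +0.001839
|∇h| = √(-0.007004² + 0.001839²) = 0.007241
Seepage velocity v = K·i/n = 1.3 × 0.007241 / 0.35 = 0.0269 m/day = 9.825 m/yr.

9.8 m/yr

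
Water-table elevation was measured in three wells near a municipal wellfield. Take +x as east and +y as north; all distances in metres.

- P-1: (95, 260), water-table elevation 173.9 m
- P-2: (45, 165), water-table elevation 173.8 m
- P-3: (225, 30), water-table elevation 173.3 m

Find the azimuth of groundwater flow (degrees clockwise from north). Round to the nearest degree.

Differences from P-1: to P-2 (Δx, Δy, Δh) = (-50, -95, -0.1); to P-3 = (130, -230, -0.6).
Solve a·Δx + b·Δy = Δh: det = (-50)·(-230) − 130·(-95) = 23850.
∂h/∂x = [(-0.1)·(-230) − (-0.6)·(-95)] / 23850 = -0.001426
∂h/∂y = [(-50)·(-0.6) − 130·(-0.1)] / 23850 = +0.001803
Flow direction (−∇h) has components (+0.001426 E, -0.001803 N).
Azimuth = atan2(E, N) = atan2(+0.001426, -0.001803) = 141.7° ≈ 142°.

142°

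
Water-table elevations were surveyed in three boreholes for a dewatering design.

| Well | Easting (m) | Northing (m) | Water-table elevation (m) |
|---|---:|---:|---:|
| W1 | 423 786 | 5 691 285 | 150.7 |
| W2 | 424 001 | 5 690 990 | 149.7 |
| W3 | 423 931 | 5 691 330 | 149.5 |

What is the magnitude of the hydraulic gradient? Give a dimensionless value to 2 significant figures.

Taking W1 as reference: W2−W1 = (215, -295, -1.0); W3−W1 = (145, 45, -1.2).
Solve a·Δx + b·Δy = Δh: det = 215·45 − 145·(-295) = 52450.
∂h/∂x = [(-1.0)·45 − (-1.2)·(-295)] / 52450 = -0.007607
∂h/∂y = [215·(-1.2) − 145·(-1.0)] / 52450 = -0.002154
|∇h| = √(-0.007607² + -0.002154²) = 0.007906

0.0079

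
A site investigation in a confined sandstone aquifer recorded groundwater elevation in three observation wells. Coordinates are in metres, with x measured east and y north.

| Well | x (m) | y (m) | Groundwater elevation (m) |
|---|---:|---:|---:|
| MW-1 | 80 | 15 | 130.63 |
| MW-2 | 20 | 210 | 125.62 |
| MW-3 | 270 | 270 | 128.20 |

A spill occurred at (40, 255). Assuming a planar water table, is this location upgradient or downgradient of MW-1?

Taking MW-1 as reference: MW-2−MW-1 = (-60, 195, -5.01); MW-3−MW-1 = (190, 255, -2.43).
Determinant of the coordinate differences = (-60)·255 − 190·195 = -52350.
∂h/∂x = [(-5.01)·255 − (-2.43)·195] / -52350 = +0.01535
∂h/∂y = [(-60)·(-2.43) − 190·(-5.01)] / -52350 = -0.02097
Head at (40, 255) = 130.63 + (+0.01535)·(-40) + (-0.02097)·(240) = 124.98 m.
That is lower than the 130.63 m at MW-1, so the point is downgradient.

downgradient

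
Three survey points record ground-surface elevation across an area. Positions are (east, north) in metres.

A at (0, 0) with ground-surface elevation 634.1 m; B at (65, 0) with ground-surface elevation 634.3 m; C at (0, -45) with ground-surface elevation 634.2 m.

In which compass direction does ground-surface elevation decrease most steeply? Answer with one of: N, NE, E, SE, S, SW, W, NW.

∂z/∂x = (634.3 − 634.1) / (65 − 0) = +0.003077
∂z/∂y = (634.2 − 634.1) / (-45 − 0) = -0.002222
Steepest decrease is along −∇f = (-0.003077 E, +0.002222 N) → northwest.

NW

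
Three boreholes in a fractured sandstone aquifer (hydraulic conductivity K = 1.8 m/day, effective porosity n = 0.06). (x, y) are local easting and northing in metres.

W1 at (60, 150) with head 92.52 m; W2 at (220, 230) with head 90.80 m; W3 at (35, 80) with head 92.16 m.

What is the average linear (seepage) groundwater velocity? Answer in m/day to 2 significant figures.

Three-point gradient (reference W1): Δ to W2 = (160, 80, -1.72), Δ to W3 = (-25, -70, -0.36).
∂h/∂x = -0.01622, ∂h/∂y = +0.01093 (det = -9200).
|∇h| = √(-0.01622² + 0.01093²) = 0.01956
Seepage velocity v = K·i/n = 1.8 × 0.01956 / 0.06 = 0.5868 m/day.

0.59 m/day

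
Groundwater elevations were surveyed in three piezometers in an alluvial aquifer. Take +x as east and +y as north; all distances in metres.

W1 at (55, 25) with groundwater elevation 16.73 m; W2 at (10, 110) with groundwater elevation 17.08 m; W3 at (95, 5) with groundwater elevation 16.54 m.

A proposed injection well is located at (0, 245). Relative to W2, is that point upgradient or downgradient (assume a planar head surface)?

Taking W1 as reference: W2−W1 = (-45, 85, +0.35); W3−W1 = (40, -20, -0.19).
Determinant of the coordinate differences = (-45)·(-20) − 40·85 = -2500.
∂h/∂x = [(+0.35)·(-20) − (-0.19)·85] / -2500 = -0.003660
∂h/∂y = [(-45)·(-0.19) − 40·(+0.35)] / -2500 = +0.002180
Head at (0, 245) = 16.73 + (-0.003660)·(-55) + (+0.002180)·(220) = 17.41 m.
That is higher than the 17.08 m at W2, so the point is upgradient.

upgradient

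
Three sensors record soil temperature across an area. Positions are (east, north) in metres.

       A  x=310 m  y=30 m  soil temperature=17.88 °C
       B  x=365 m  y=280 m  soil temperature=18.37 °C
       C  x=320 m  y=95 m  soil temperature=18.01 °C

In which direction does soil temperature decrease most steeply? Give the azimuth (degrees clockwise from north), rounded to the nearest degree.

Three-point gradient (reference A): Δ to B = (55, 250, +0.49), Δ to C = (10, 65, +0.13).
∂T/∂x = -0.0006047, ∂T/∂y = +0.002093 (det = 1075).
Steepest decrease is along −∇f: components (+0.0006047 E, -0.002093 N).
Azimuth = atan2(+0.0006047, -0.002093) = 163.9° ≈ 164°.

164°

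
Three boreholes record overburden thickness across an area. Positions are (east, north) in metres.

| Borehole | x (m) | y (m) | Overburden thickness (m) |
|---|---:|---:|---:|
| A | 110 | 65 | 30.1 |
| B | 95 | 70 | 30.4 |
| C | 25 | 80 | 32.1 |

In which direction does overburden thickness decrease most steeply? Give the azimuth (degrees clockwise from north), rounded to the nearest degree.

051°

With d = a·x + b·y + c and A as origin, the differences give:
  (-15)·a + 5·b = +0.3
  (-85)·a + 15·b = +2.0
Eliminate b (×15 and ×5, subtract): 200·a = -5.50 → a = ∂d/∂x = -0.02750
Back-substitute: b = ∂d/∂y = -0.02250.
Steepest decrease is along −∇f: components (+0.02750 E, +0.02250 N).
Azimuth = atan2(+0.02750, +0.02250) = 50.7° ≈ 051°.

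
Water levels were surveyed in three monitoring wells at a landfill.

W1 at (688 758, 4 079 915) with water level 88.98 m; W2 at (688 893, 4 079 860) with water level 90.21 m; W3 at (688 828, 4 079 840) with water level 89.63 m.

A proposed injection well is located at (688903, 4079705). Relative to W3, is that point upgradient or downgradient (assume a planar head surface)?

upgradient

With h = a·x + b·y + c and W1 as origin, the differences give:
  135·a + (-55)·b = +1.23
  70·a + (-75)·b = +0.65
Eliminate b (×(-75) and ×(-55), subtract): -6275·a = -56.500 → a = ∂h/∂x = +0.009004
Back-substitute: b = ∂h/∂y = -0.0002629.
Head at (688903, 4079705) = 88.98 + (+0.009004)·(145) + (-0.0002629)·(-210) = 90.34 m.
That is higher than the 89.63 m at W3, so the point is upgradient.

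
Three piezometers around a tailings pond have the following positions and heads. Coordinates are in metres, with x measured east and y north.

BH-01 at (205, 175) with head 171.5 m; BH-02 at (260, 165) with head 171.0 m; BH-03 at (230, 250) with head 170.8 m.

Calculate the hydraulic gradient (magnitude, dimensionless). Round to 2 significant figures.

0.012

Taking BH-01 as reference: BH-02−BH-01 = (55, -10, -0.5); BH-03−BH-01 = (25, 75, -0.7).
Solve a·Δx + b·Δy = Δh: det = 55·75 − 25·(-10) = 4375.
∂h/∂x = [(-0.5)·75 − (-0.7)·(-10)] / 4375 = -0.01017
∂h/∂y = [55·(-0.7) − 25·(-0.5)] / 4375 = -0.005943
|∇h| = √(-0.01017² + -0.005943²) = 0.01178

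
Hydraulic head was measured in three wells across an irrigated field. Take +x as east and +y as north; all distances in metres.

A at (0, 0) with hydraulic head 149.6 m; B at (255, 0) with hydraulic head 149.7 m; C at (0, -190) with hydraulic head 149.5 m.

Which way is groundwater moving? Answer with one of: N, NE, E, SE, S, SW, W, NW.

∂h/∂x = (149.7 − 149.6) / (255 − 0) = +0.0003922
∂h/∂y = (149.5 − 149.6) / (-190 − 0) = +0.0005263
Flow = −∇h = (-0.0003922 east, -0.0005263 north), which points southwest.

SW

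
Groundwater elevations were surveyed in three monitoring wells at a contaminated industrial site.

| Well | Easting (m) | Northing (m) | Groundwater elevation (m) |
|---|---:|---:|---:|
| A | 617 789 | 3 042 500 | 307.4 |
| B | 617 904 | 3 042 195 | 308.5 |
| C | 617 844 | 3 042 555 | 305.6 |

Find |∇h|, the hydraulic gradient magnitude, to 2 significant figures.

Three-point gradient (reference A): Δ to B = (115, -305, +1.1), Δ to C = (55, 55, -1.8).
∂h/∂x = -0.02115, ∂h/∂y = -0.01158 (det = 23100).
|∇h| = √(-0.02115² + -0.01158²) = 0.02411

0.024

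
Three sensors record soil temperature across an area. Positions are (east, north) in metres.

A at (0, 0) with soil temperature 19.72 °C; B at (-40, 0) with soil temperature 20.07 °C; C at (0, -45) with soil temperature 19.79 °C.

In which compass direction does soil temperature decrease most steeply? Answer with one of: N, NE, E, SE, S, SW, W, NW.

∂T/∂x = (20.07 − 19.72) / (-40 − 0) = -0.008750
∂T/∂y = (19.79 − 19.72) / (-45 − 0) = -0.001556
Steepest decrease is along −∇f = (+0.008750 E, +0.001556 N) → east.

E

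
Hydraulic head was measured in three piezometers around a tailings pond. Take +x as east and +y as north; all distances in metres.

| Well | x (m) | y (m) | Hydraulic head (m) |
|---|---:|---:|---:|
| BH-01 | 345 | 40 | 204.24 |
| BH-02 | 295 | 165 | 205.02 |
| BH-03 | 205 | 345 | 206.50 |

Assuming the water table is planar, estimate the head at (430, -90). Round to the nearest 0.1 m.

202.8 m

With h = a·x + b·y + c and BH-01 as origin, the differences give:
  (-50)·a + 125·b = +0.78
  (-140)·a + 305·b = +2.26
Eliminate b (×305 and ×125, subtract): 2250·a = -44.600 → a = ∂h/∂x = -0.01982
Back-substitute: b = ∂h/∂y = -0.001689.
h(430, -90) = 204.24 + (-0.01982)·(85) + (-0.001689)·(-130) = 204.24 -1.685 +0.220 = 202.775 m.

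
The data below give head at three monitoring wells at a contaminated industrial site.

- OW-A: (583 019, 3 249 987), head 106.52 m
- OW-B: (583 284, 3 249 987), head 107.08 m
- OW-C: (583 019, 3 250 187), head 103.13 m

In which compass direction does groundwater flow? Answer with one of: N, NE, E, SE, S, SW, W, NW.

∂h/∂x = (107.08 − 106.52) / (583284 − 583019) = +0.002113
∂h/∂y = (103.13 − 106.52) / (3250187 − 3249987) = -0.01695
Flow = −∇h = (-0.002113 east, +0.01695 north), which points north.

N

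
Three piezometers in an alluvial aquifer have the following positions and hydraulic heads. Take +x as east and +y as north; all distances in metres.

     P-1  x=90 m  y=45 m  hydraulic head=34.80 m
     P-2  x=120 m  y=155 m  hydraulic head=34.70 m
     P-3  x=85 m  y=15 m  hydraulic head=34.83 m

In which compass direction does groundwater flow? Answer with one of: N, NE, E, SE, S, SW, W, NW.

Taking P-1 as reference: P-2−P-1 = (30, 110, -0.10); P-3−P-1 = (-5, -30, +0.03).
Determinant of the coordinate differences = 30·(-30) − (-5)·110 = -350.
∂h/∂x = [(-0.10)·(-30) − (+0.03)·110] / -350 = +0.0008571
∂h/∂y = [30·(+0.03) − (-5)·(-0.10)] / -350 = -0.001143
Flow = −∇h = (-0.0008571 east, +0.001143 north), which points northwest.

NW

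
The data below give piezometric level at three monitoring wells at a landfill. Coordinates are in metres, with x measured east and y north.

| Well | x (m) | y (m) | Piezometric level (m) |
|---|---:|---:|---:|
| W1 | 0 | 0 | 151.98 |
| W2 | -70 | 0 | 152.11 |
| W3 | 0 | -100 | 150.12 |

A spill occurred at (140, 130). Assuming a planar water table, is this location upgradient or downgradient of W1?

∂h/∂x = (152.11 − 151.98) / (-70 − 0) = -0.001857
∂h/∂y = (150.12 − 151.98) / (-100 − 0) = +0.01860
Head at (140, 130) = 151.98 + (-0.001857)·(140) + (+0.01860)·(130) = 154.14 m.
That is higher than the 151.98 m at W1, so the point is upgradient.

upgradient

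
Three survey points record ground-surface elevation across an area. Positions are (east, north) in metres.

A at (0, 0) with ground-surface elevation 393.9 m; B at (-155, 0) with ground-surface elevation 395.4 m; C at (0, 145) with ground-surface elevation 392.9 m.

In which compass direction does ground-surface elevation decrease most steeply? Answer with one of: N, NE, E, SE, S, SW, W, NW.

∂z/∂x = (395.4 − 393.9) / (-155 − 0) = -0.009677
∂z/∂y = (392.9 − 393.9) / (145 − 0) = -0.006897
Steepest decrease is along −∇f = (+0.009677 E, +0.006897 N) → northeast.

NE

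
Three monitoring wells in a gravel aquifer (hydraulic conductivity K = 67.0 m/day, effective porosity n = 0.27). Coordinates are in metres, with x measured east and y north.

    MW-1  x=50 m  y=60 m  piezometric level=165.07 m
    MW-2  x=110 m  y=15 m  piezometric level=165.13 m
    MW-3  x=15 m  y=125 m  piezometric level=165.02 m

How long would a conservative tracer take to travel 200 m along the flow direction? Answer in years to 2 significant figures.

Differences from MW-1: to MW-2 (Δx, Δy, Δh) = (60, -45, +0.06); to MW-3 = (-35, 65, -0.05).
Determinant of the coordinate differences = 60·65 − (-35)·(-45) = 2325.
∂h/∂x = [(+0.06)·65 − (-0.05)·(-45)] / 2325 = +0.0007097
∂h/∂y = [60·(-0.05) − (-35)·(+0.06)] / 2325 = -0.0003871
|∇h| = √(0.0007097² + -0.0003871²) = 0.0008084
Seepage velocity v = K·i/n = 67.0 × 0.0008084 / 0.27 = 0.2006 m/day.
t = 200 / 0.2006 = 997 days = 2.73 years.

2.7 years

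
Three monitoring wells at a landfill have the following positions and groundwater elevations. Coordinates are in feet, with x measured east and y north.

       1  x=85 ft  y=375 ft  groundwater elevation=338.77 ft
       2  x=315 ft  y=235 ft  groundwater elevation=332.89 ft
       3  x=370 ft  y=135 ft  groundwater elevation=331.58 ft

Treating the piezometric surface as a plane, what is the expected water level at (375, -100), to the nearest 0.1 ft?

Taking 1 as reference: 2−1 = (230, -140, -5.88); 3−1 = (285, -240, -7.19).
Determinant of the coordinate differences = 230·(-240) − 285·(-140) = -15300.
∂h/∂x = [(-5.88)·(-240) − (-7.19)·(-140)] / -15300 = -0.02644
∂h/∂y = [230·(-7.19) − 285·(-5.88)] / -15300 = -0.001444
h(375, -100) = 338.77 + (-0.02644)·(290) + (-0.001444)·(-475) = 338.77 -7.669 +0.686 = 331.787 ft.

331.8 ft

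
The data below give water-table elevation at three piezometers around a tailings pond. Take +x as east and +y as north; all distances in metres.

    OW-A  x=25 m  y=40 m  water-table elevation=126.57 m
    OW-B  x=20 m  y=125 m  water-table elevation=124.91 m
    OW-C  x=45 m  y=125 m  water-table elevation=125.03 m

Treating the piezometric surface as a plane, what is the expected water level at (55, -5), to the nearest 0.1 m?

127.6 m

Three-point gradient (reference OW-A): Δ to OW-B = (-5, 85, -1.66), Δ to OW-C = (20, 85, -1.54).
∂h/∂x = +0.004800, ∂h/∂y = -0.01925 (det = -2125).
h(55, -5) = 126.57 + (+0.004800)·(30) + (-0.01925)·(-45) = 126.57 +0.144 +0.866 = 127.580 m.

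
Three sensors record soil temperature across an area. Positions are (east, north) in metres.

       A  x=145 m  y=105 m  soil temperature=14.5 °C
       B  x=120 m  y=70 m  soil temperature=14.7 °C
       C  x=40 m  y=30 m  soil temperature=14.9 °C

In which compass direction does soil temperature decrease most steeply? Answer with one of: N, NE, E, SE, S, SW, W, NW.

Taking A as reference: B−A = (-25, -35, +0.2); C−A = (-105, -75, +0.4).
Solve a·Δx + b·Δy = ΔT: det = (-25)·(-75) − (-105)·(-35) = -1800.
∂T/∂x = [(+0.2)·(-75) − (+0.4)·(-35)] / -1800 = +0.0005556
∂T/∂y = [(-25)·(+0.4) − (-105)·(+0.2)] / -1800 = -0.006111
Steepest decrease is along −∇f = (-0.0005556 E, +0.006111 N) → north.

N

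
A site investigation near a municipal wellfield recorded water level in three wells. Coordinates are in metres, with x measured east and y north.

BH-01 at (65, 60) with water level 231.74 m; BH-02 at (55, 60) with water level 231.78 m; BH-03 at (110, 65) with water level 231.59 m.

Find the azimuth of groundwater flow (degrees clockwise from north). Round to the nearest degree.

146°

With h = a·x + b·y + c and BH-01 as origin, the differences give:
  (-10)·a + 0·b = +0.04
  45·a + 5·b = -0.15
Eliminate b (×5 and ×0, subtract): -50·a = 0.200 → a = ∂h/∂x = -0.004000
Back-substitute: b = ∂h/∂y = +0.006000.
Flow direction (−∇h) has components (+0.004000 E, -0.006000 N).
Azimuth = atan2(E, N) = atan2(+0.004000, -0.006000) = 146.3° ≈ 146°.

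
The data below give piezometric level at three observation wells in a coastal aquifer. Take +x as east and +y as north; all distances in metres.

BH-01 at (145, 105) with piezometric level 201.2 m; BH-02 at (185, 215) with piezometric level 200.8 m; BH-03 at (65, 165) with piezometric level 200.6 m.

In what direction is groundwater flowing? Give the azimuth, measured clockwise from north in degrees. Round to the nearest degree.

Differences from BH-01: to BH-02 (Δx, Δy, Δh) = (40, 110, -0.4); to BH-03 = (-80, 60, -0.6).
Solve a·Δx + b·Δy = Δh: det = 40·60 − (-80)·110 = 11200.
∂h/∂x = [(-0.4)·60 − (-0.6)·110] / 11200 = +0.003750
∂h/∂y = [40·(-0.6) − (-80)·(-0.4)] / 11200 = -0.005000
Flow direction (−∇h) has components (-0.003750 E, +0.005000 N).
Azimuth = atan2(E, N) = atan2(-0.003750, +0.005000) = 323.1° ≈ 323°.

323°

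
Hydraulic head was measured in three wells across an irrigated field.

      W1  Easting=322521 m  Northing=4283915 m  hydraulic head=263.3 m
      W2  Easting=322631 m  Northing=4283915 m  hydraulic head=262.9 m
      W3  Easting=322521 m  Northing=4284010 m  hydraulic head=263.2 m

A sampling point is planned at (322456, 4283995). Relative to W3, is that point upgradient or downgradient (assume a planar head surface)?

upgradient

∂h/∂x = (262.9 − 263.3) / (322631 − 322521) = -0.003636
∂h/∂y = (263.2 − 263.3) / (4284010 − 4283915) = -0.001053
Head at (322456, 4283995) = 263.3 + (-0.003636)·(-65) + (-0.001053)·(80) = 263.45 m.
That is higher than the 263.2 m at W3, so the point is upgradient.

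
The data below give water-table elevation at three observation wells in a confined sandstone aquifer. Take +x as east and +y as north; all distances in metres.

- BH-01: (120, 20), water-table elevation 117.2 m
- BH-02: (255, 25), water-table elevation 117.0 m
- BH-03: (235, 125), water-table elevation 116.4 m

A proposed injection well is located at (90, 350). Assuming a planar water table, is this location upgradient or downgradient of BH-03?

Differences from BH-01: to BH-02 (Δx, Δy, Δh) = (135, 5, -0.2); to BH-03 = (115, 105, -0.8).
Determinant of the coordinate differences = 135·105 − 115·5 = 13600.
∂h/∂x = [(-0.2)·105 − (-0.8)·5] / 13600 = -0.001250
∂h/∂y = [135·(-0.8) − 115·(-0.2)] / 13600 = -0.006250
Head at (90, 350) = 117.2 + (-0.001250)·(-30) + (-0.006250)·(330) = 115.18 m.
That is lower than the 116.4 m at BH-03, so the point is downgradient.

downgradient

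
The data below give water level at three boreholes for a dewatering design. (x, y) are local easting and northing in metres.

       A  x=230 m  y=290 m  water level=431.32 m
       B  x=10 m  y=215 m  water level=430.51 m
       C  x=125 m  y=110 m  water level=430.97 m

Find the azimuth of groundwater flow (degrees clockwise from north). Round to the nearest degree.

Taking A as reference: B−A = (-220, -75, -0.81); C−A = (-105, -180, -0.35).
Determinant of the coordinate differences = (-220)·(-180) − (-105)·(-75) = 31725.
∂h/∂x = [(-0.81)·(-180) − (-0.35)·(-75)] / 31725 = +0.003768
∂h/∂y = [(-220)·(-0.35) − (-105)·(-0.81)] / 31725 = -0.0002537
Flow direction (−∇h) has components (-0.003768 E, +0.0002537 N).
Azimuth = atan2(E, N) = atan2(-0.003768, +0.0002537) = 273.9° ≈ 274°.

274°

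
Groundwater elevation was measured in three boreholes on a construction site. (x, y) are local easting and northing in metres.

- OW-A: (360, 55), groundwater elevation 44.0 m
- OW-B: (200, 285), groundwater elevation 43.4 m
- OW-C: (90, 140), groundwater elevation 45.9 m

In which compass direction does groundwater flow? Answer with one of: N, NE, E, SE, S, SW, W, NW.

NE

Taking OW-A as reference: OW-B−OW-A = (-160, 230, -0.6); OW-C−OW-A = (-270, 85, +1.9).
Solve a·Δx + b·Δy = Δh: det = (-160)·85 − (-270)·230 = 48500.
∂h/∂x = [(-0.6)·85 − (+1.9)·230] / 48500 = -0.01006
∂h/∂y = [(-160)·(+1.9) − (-270)·(-0.6)] / 48500 = -0.009608
Flow = −∇h = (+0.01006 east, +0.009608 north), which points northeast.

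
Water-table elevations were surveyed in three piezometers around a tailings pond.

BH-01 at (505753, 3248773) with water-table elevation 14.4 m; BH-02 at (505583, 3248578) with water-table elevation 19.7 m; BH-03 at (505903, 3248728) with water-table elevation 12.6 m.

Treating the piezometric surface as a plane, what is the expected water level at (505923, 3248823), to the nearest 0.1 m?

With h = a·x + b·y + c and BH-01 as origin, the differences give:
  (-170)·a + (-195)·b = +5.3
  150·a + (-45)·b = -1.8
Eliminate b (×(-45) and ×(-195), subtract): 36900·a = -589.50 → a = ∂h/∂x = -0.01598
Back-substitute: b = ∂h/∂y = -0.01325.
h(505923, 3248823) = 14.4 + (-0.01598)·(170) + (-0.01325)·(50) = 14.4 -2.716 -0.663 = 11.022 m.

11.0 m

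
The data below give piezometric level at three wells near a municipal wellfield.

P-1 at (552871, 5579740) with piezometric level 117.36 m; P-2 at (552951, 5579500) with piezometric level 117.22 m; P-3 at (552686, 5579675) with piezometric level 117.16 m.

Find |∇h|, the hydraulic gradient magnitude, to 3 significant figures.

0.00115

Taking P-1 as reference: P-2−P-1 = (80, -240, -0.14); P-3−P-1 = (-185, -65, -0.20).
Determinant of the coordinate differences = 80·(-65) − (-185)·(-240) = -49600.
∂h/∂x = [(-0.14)·(-65) − (-0.20)·(-240)] / -49600 = +0.0007843
∂h/∂y = [80·(-0.20) − (-185)·(-0.14)] / -49600 = +0.0008448
|∇h| = √(0.0007843² + 0.0008448²) = 0.001153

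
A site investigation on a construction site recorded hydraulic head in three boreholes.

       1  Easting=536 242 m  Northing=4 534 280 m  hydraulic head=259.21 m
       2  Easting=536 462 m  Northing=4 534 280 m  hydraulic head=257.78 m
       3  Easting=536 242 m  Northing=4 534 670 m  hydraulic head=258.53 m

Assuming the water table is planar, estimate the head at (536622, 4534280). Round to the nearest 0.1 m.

∂h/∂x = (257.78 − 259.21) / (536462 − 536242) = -0.006500
∂h/∂y = (258.53 − 259.21) / (4534670 − 4534280) = -0.001744
h(536622, 4534280) = 259.21 + (-0.006500)·(380) + (-0.001744)·(0) = 259.21 -2.470 -0.000 = 256.740 m.

256.7 m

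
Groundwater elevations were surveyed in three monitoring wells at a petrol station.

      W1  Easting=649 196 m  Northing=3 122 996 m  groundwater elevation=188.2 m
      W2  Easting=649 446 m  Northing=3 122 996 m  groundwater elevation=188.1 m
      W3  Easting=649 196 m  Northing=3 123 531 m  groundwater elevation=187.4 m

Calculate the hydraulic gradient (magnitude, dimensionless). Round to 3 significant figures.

∂h/∂x = (188.1 − 188.2) / (649446 − 649196) = -0.0004000
∂h/∂y = (187.4 − 188.2) / (3123531 − 3122996) = -0.001495
|∇h| = √(-0.0004000² + -0.001495²) = 0.001548

0.00155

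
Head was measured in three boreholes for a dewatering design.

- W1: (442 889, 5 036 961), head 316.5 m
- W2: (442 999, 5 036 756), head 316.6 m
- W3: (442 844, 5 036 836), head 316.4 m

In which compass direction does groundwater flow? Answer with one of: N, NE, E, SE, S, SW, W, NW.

Taking W1 as reference: W2−W1 = (110, -205, +0.1); W3−W1 = (-45, -125, -0.1).
Determinant of the coordinate differences = 110·(-125) − (-45)·(-205) = -22975.
∂h/∂x = [(+0.1)·(-125) − (-0.1)·(-205)] / -22975 = +0.001436
∂h/∂y = [110·(-0.1) − (-45)·(+0.1)] / -22975 = +0.0002829
Flow = −∇h = (-0.001436 east, -0.0002829 north), which points west.

W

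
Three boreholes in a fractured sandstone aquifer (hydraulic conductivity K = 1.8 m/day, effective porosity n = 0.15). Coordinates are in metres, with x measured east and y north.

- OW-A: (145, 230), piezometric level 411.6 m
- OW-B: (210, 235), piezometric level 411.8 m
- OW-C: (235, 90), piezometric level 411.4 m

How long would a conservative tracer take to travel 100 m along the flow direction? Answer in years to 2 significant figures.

Three-point gradient (reference OW-A): Δ to OW-B = (65, 5, +0.2), Δ to OW-C = (90, -140, -0.2).
∂h/∂x = +0.002827, ∂h/∂y = +0.003246 (det = -9550).
|∇h| = √(0.002827² + 0.003246²) = 0.004304
Seepage velocity v = K·i/n = 1.8 × 0.004304 / 0.15 = 0.05165 m/day.
t = 100 / 0.05165 = 1936 days = 5.3 years.

5.3 years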